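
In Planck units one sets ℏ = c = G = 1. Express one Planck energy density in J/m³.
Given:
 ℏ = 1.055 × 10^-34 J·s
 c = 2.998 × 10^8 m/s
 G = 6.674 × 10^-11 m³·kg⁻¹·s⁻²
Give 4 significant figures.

u_P = c⁷/(ℏG²)
  = 2.177 × 10^59 / 4.699 × 10^-55
  = 4.632 × 10^113 J/m³

4.632 × 10^113 J/m³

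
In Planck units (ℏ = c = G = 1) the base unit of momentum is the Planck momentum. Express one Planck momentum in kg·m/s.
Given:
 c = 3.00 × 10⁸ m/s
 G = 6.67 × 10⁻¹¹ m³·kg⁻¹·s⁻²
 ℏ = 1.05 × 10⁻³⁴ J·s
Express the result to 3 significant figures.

6.52 kg·m/s

p_P = √(ℏc³/G)
  = √(42.5)
  = 6.52 kg·m/s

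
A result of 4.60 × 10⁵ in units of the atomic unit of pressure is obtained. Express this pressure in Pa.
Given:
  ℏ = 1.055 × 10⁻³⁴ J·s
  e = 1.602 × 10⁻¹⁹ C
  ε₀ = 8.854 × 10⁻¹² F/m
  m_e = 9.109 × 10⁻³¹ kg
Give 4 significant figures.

One atomic unit of pressure: P_au = E_h/a₀³ = m_e⁴e¹⁰/((4πε₀)⁵ℏ⁸) = 2.929 × 10¹³ Pa.
4.60 × 10⁵ × 2.929 × 10¹³ Pa = 1.347 × 10¹⁹ Pa

1.347 × 10¹⁹ Pa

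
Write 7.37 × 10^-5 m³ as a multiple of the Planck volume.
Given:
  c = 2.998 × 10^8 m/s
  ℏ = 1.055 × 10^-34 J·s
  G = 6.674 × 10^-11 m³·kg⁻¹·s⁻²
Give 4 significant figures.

1.745 × 10^100

Planck volume: V_P = (ℏG/c³)^(3/2) = 4.224 × 10^-105 m³.
7.37 × 10^-5 / 4.224 × 10^-105 = 1.745 × 10^100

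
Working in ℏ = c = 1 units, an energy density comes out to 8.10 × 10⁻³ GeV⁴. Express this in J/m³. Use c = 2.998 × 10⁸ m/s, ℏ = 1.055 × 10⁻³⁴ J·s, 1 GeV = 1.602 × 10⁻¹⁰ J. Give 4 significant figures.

1.686 × 10³⁵ J/m³

[E]/[L]³ = [E]⁴/(ℏc)³; restore (ℏc)⁻³.
1 GeV⁴ → 1/(ℏc)³ × (1 GeV in J)⁴ = 2.082 × 10³⁷ J/m³.
Result: 8.10 × 10⁻³ × 2.082 × 10³⁷ = 1.686 × 10³⁵ J/m³.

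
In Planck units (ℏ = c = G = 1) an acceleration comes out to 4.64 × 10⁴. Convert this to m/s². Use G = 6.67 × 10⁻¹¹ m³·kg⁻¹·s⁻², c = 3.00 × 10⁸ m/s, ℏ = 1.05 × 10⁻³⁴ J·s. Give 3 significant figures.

2.59 × 10⁵⁶ m/s²

One Planck acceleration: a_P = √(c⁷/(ℏG)) = 5.59 × 10⁵¹ m/s².
4.64 × 10⁴ × 5.59 × 10⁵¹ m/s² = 2.59 × 10⁵⁶ m/s²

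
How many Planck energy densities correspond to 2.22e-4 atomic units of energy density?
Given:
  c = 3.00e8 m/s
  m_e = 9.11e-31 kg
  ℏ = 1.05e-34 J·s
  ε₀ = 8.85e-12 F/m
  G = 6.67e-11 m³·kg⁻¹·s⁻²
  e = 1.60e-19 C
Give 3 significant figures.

atomic unit of energy density: u_au = E_h/a₀³ = m_e⁴e¹⁰/((4πε₀)⁵ℏ⁸) = 3.01e13 J/m³
Planck energy density: u_P = c⁷/(ℏG²) = 4.68e113 J/m³
2.22e-4 × 3.01e13 / 4.68e113 = 1.43e-104

1.43e-104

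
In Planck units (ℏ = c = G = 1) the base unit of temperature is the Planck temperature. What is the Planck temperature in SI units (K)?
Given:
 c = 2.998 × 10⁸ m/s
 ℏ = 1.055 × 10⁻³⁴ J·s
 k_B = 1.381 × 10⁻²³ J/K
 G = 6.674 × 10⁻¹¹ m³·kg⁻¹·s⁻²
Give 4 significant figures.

1.417 × 10³² K

T_P = √(ℏc⁵/G) / k_B
  = √(3.828 × 10¹⁸) × 7.241 × 10²²
  = 1.417 × 10³² K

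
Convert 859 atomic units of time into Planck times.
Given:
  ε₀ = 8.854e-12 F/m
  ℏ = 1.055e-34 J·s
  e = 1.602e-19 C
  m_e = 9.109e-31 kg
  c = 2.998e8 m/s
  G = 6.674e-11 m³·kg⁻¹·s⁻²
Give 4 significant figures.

atomic unit of time: τ_au = (4πε₀)²ℏ³/(m_e e⁴) = 2.423e-17 s
Planck time: t_P = √(ℏG/c⁵) = 5.392e-44 s
859 × 2.423e-17 / 5.392e-44 = 3.860e29

3.860e29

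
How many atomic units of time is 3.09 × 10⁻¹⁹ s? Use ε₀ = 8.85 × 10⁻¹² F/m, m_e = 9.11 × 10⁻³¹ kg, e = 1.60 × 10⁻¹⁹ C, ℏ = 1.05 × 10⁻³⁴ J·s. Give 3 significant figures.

atomic unit of time: τ_au = (4πε₀)²ℏ³/(m_e e⁴) = 2.40 × 10⁻¹⁷ s.
3.09 × 10⁻¹⁹ / 2.40 × 10⁻¹⁷ = 0.0129

0.0129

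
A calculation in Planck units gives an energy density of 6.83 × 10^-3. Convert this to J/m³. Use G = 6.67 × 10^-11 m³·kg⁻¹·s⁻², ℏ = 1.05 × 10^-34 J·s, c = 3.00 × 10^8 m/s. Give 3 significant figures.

3.20 × 10^111 J/m³

One Planck energy density: u_P = c⁷/(ℏG²) = 4.68 × 10^113 J/m³.
6.83 × 10^-3 × 4.68 × 10^113 J/m³ = 3.20 × 10^111 J/m³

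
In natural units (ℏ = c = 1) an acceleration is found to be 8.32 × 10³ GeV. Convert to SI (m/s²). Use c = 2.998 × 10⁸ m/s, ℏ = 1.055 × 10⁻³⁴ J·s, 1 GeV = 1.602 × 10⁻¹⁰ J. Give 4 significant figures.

Acceleration is [L]/[T]² = c·[E]/ℏ.
1 GeV → c/ℏ × (1 GeV in J) = 4.552 × 10³² m/s².
Result: 8.32 × 10³ × 4.552 × 10³² = 3.788 × 10³⁶ m/s².

3.788 × 10³⁶ m/s²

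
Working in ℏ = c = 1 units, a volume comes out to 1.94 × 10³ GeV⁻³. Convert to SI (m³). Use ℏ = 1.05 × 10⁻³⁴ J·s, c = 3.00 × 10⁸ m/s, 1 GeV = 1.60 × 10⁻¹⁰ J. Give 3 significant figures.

Volume is [L]³ = [E]⁻³·(ℏc)³.
1 GeV⁻³ → (ℏc)³ × (1 GeV in J)⁻³ = 7.63 × 10⁻⁴⁸ m³.
Result: 1.94 × 10³ × 7.63 × 10⁻⁴⁸ = 1.48 × 10⁻⁴⁴ m³.

1.48 × 10⁻⁴⁴ m³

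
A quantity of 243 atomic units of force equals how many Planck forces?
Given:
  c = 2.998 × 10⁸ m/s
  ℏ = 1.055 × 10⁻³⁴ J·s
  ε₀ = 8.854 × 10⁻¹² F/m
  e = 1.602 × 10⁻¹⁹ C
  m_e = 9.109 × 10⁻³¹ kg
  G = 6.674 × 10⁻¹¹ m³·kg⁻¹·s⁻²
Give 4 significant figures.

atomic unit of force: F_au = E_h/a₀ = m_e²e⁶/((4πε₀)³ℏ⁴) = 8.220 × 10⁻⁸ N
Planck force: F_P = c⁴/G = 1.210 × 10⁴⁴ N
243 × 8.220 × 10⁻⁸ / 1.210 × 10⁴⁴ = 1.650 × 10⁻⁴⁹

1.650 × 10⁻⁴⁹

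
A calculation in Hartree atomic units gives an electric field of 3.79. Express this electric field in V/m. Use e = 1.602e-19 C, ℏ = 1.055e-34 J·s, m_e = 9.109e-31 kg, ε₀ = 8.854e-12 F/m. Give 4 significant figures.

One atomic unit of electric field: E_au = E_h/(e a₀) = m_e²e⁵/((4πε₀)³ℏ⁴) = 5.131e11 V/m.
3.79 × 5.131e11 V/m = 1.945e12 V/m

1.945e12 V/m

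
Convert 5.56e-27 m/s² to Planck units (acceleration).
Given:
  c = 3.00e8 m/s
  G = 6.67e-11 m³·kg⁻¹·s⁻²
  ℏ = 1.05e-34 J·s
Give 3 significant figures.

9.95e-79

Planck acceleration: a_P = √(c⁷/(ℏG)) = 5.59e51 m/s².
5.56e-27 / 5.59e51 = 9.95e-79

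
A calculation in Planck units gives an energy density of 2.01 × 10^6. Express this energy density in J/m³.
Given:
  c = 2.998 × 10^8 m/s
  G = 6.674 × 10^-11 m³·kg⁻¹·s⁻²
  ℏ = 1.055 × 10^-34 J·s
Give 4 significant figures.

One Planck energy density: u_P = c⁷/(ℏG²) = 4.632 × 10^113 J/m³.
2.01 × 10^6 × 4.632 × 10^113 J/m³ = 9.311 × 10^119 J/m³

9.311 × 10^119 J/m³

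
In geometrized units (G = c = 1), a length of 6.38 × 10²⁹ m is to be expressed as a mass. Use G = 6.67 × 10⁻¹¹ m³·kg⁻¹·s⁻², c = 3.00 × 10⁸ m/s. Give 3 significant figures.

8.61 × 10⁵⁶ kg

Length → mass via c²/G.
6.38 × 10²⁹ m × (c²/G) = 8.61 × 10⁵⁶ kg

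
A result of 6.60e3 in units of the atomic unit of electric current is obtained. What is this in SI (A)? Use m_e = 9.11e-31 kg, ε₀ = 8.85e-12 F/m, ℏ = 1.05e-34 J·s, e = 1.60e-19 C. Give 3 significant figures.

44 A

One atomic unit of electric current: I_au = e E_h/ℏ = m_e e⁵/((4πε₀)²ℏ³) = 6.67e-3 A.
6.60e3 × 6.67e-3 A = 44 A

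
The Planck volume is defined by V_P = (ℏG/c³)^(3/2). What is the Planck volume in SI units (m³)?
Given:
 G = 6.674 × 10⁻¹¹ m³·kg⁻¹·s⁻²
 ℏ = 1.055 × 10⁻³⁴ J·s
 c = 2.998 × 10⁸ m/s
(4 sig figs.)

V_P = (ℏG/c³)^(3/2)
  = √(1.784 × 10⁻²⁰⁹)
  = 4.224 × 10⁻¹⁰⁵ m³

4.224 × 10⁻¹⁰⁵ m³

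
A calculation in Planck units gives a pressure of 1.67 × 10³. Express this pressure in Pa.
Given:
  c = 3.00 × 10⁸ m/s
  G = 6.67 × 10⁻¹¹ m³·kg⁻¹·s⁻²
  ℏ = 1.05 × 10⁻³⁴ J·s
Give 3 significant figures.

7.82 × 10¹¹⁶ Pa

One Planck pressure: p_P = c⁷/(ℏG²) = 4.68 × 10¹¹³ Pa.
1.67 × 10³ × 4.68 × 10¹¹³ Pa = 7.82 × 10¹¹⁶ Pa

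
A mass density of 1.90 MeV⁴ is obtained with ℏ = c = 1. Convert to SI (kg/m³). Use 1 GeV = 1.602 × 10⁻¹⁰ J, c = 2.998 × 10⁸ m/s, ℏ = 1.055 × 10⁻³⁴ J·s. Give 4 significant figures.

Mass density is [E]/(c²[L]³) = [E]⁴/(ℏ³c⁵).
1 GeV⁴ → 1/(ℏ³c⁵) × (1 GeV in J)⁴ = 2.316 × 10²⁰ kg/m³.
Convert the energy scale: 1.90 MeV⁴ = 1.90 × 10⁻¹² GeV⁴.
Result: 1.90 × 10⁻¹² × 2.316 × 10²⁰ = 4.400 × 10⁸ kg/m³.

4.400 × 10⁸ kg/m³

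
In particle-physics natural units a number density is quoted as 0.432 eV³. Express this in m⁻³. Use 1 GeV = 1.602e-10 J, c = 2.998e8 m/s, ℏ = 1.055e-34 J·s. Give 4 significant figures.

Number density is [L]⁻³ = [E]³/(ℏc)³.
1 GeV³ → 1/(ℏc)³ × (1 GeV in J)³ = 1.299e47 m⁻³.
Convert the energy scale: 0.432 eV³ = 4.32e-28 GeV³.
Result: 4.32e-28 × 1.299e47 = 5.613e19 m⁻³.

5.613e19 m⁻³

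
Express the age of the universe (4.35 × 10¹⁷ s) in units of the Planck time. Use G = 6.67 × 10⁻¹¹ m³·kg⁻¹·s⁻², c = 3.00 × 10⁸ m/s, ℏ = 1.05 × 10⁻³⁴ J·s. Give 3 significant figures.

Planck time: t_P = √(ℏG/c⁵) = 5.37 × 10⁻⁴⁴ s.
4.35 × 10¹⁷ / 5.37 × 10⁻⁴⁴ = 8.10 × 10⁶⁰

8.10 × 10⁶⁰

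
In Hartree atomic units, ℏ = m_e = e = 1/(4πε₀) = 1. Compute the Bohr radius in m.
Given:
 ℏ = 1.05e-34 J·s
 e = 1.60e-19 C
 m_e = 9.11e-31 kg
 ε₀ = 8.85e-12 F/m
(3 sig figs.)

5.26e-11 m

Dimensional analysis gives a₀ = 4πε₀ℏ²/(m_e e²).
  = 1.23e-78 / 2.33e-68
  = 5.26e-11 m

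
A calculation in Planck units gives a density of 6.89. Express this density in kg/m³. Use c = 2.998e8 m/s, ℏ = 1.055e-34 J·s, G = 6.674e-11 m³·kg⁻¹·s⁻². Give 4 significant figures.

3.551e97 kg/m³

One Planck density: ρ_P = c⁵/(ℏG²) = 5.154e96 kg/m³.
6.89 × 5.154e96 kg/m³ = 3.551e97 kg/m³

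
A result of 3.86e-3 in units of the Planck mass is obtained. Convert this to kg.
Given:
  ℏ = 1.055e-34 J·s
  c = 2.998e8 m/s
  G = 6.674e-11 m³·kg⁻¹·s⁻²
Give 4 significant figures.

One Planck mass: m_P = √(ℏc/G) = 2.177e-8 kg.
3.86e-3 × 2.177e-8 kg = 8.403e-11 kg

8.403e-11 kg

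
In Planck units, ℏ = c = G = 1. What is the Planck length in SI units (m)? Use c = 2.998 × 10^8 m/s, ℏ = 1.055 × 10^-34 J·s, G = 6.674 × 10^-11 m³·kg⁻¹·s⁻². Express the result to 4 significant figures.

From ℏ = c = G = 1 the length scale is ℓ_P = √(ℏG/c³).
  = √(2.613 × 10^-70)
  = 1.616 × 10^-35 m

1.616 × 10^-35 m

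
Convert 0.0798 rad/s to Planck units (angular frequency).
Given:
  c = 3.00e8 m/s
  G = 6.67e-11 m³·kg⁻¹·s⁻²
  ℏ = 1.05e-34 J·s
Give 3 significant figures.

4.28e-45

Planck angular frequency: ω_P = √(c⁵/(ℏG)) = 1.86e43 rad/s.
0.0798 / 1.86e43 = 4.28e-45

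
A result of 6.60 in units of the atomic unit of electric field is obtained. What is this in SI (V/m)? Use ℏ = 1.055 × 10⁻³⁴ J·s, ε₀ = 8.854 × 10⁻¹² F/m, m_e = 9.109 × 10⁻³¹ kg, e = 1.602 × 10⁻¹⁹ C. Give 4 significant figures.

One atomic unit of electric field: E_au = E_h/(e a₀) = m_e²e⁵/((4πε₀)³ℏ⁴) = 5.131 × 10¹¹ V/m.
6.60 × 5.131 × 10¹¹ V/m = 3.386 × 10¹² V/m

3.386 × 10¹² V/m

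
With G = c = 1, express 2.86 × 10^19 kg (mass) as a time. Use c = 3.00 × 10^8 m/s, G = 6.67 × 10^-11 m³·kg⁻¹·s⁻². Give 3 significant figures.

7.07 × 10^-17 s

Mass → time via G/c³.
2.86 × 10^19 kg × (G/c³) = 7.07 × 10^-17 s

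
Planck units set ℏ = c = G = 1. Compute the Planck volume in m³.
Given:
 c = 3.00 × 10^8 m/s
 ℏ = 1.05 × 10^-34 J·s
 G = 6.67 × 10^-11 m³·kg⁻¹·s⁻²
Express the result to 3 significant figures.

4.18 × 10^-105 m³

From ℏ = c = G = 1 the volume scale is V_P = (ℏG/c³)^(3/2).
  = √(1.75 × 10^-209)
  = 4.18 × 10^-105 m³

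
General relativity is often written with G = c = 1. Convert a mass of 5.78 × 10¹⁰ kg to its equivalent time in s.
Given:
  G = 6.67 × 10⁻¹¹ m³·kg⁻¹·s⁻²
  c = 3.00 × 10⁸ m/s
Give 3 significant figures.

Mass → time via G/c³.
5.78 × 10¹⁰ kg × (G/c³) = 1.43 × 10⁻²⁵ s

1.43 × 10⁻²⁵ s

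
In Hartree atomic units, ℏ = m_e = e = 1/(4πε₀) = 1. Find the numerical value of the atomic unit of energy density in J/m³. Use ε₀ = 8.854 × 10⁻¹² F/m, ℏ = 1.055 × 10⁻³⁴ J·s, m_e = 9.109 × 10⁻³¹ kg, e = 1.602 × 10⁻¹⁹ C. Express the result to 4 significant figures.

2.929 × 10¹³ J/m³

The unique combination of the constants set to 1 with dimensions of energy density is u_au = E_h/a₀³ = m_e⁴e¹⁰/((4πε₀)⁵ℏ⁸).
E_h = 4.354 × 10⁻¹⁸ J
a₀ = 5.297 × 10⁻¹¹ m
E_h/a₀³ = 2.929 × 10¹³ J/m³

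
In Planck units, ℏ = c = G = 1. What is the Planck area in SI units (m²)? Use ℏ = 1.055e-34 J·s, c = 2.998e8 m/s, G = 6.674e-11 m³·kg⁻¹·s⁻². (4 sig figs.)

From ℏ = c = G = 1 the area scale is A_P = ℏG/c³.
  = 7.041e-45 / 2.695e25
  = 2.613e-70 m²

2.613e-70 m²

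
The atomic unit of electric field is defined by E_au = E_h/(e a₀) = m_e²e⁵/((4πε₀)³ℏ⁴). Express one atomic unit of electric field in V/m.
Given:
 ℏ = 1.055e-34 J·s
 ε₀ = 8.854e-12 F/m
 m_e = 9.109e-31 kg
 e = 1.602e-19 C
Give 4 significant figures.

5.131e11 V/m

E_au = E_h/(e a₀) = m_e²e⁵/((4πε₀)³ℏ⁴)
E_h = 4.354e-18 J
a₀ = 5.297e-11 m
E_h/(e·a₀) = 5.131e11 V/m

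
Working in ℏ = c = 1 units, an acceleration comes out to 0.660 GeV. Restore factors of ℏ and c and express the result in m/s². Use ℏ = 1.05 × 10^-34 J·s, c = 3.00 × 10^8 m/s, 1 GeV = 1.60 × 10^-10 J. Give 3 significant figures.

3.02 × 10^32 m/s²

Acceleration is [L]/[T]² = c·[E]/ℏ.
1 GeV → c/ℏ × (1 GeV in J) = 4.57 × 10^32 m/s².
Result: 0.660 × 4.57 × 10^32 = 3.02 × 10^32 m/s².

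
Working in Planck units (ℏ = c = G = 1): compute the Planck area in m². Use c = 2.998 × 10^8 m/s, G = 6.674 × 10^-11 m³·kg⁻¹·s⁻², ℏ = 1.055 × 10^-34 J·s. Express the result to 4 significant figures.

From ℏ = c = G = 1 the area scale is A_P = ℏG/c³.
  = 7.041 × 10^-45 / 2.695 × 10^25
  = 2.613 × 10^-70 m²

2.613 × 10^-70 m²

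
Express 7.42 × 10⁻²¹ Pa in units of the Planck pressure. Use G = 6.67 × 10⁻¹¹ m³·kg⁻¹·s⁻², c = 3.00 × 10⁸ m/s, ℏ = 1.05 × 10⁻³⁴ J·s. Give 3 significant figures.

Planck pressure: p_P = c⁷/(ℏG²) = 4.68 × 10¹¹³ Pa.
7.42 × 10⁻²¹ / 4.68 × 10¹¹³ = 1.58 × 10⁻¹³⁴

1.58 × 10⁻¹³⁴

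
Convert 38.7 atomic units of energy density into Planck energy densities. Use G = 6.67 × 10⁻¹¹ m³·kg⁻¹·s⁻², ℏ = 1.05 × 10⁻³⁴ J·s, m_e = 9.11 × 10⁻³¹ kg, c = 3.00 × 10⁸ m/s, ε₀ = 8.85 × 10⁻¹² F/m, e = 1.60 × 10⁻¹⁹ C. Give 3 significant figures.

atomic unit of energy density: u_au = E_h/a₀³ = m_e⁴e¹⁰/((4πε₀)⁵ℏ⁸) = 3.01 × 10¹³ J/m³
Planck energy density: u_P = c⁷/(ℏG²) = 4.68 × 10¹¹³ J/m³
38.7 × 3.01 × 10¹³ / 4.68 × 10¹¹³ = 2.49 × 10⁻⁹⁹

2.49 × 10⁻⁹⁹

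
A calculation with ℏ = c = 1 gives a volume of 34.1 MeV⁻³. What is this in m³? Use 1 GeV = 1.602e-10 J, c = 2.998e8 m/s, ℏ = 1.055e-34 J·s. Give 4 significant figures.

Volume is [L]³ = [E]⁻³·(ℏc)³.
1 GeV⁻³ → (ℏc)³ × (1 GeV in J)⁻³ = 7.696e-48 m³.
Convert the energy scale: 34.1 MeV⁻³ = 3.41e10 GeV⁻³.
Result: 3.41e10 × 7.696e-48 = 2.624e-37 m³.

2.624e-37 m³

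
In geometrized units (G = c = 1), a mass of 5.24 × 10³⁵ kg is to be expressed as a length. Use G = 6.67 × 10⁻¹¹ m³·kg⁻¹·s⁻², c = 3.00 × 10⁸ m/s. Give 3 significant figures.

In G = c = 1 units mass has dimensions of length; the conversion factor is G/c².
5.24 × 10³⁵ kg × (G/c²) = 3.88 × 10⁸ m

3.88 × 10⁸ m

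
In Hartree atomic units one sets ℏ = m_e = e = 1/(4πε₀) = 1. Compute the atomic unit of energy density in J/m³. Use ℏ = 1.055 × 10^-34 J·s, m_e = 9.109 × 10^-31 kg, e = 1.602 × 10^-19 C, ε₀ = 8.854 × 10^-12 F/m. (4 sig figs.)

u_au = E_h/a₀³ = m_e⁴e¹⁰/((4πε₀)⁵ℏ⁸)
E_h = 4.354 × 10^-18 J
a₀ = 5.297 × 10^-11 m
E_h/a₀³ = 2.929 × 10^13 J/m³

2.929 × 10^13 J/m³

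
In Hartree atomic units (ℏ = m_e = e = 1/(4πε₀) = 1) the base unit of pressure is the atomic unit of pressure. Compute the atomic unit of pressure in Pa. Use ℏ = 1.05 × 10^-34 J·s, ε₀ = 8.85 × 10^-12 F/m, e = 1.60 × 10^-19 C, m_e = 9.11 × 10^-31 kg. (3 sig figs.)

3.01 × 10^13 Pa

P_au = E_h/a₀³ = m_e⁴e¹⁰/((4πε₀)⁵ℏ⁸)
E_h = 4.38 × 10^-18 J
a₀ = 5.26 × 10^-11 m
E_h/a₀³ = 3.01 × 10^13 Pa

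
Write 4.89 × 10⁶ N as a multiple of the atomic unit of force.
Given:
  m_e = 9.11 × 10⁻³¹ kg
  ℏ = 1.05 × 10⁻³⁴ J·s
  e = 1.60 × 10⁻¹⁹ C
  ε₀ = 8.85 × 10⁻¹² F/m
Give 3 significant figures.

5.87 × 10¹³

atomic unit of force: F_au = E_h/a₀ = m_e²e⁶/((4πε₀)³ℏ⁴) = 8.33 × 10⁻⁸ N.
4.89 × 10⁶ / 8.33 × 10⁻⁸ = 5.87 × 10¹³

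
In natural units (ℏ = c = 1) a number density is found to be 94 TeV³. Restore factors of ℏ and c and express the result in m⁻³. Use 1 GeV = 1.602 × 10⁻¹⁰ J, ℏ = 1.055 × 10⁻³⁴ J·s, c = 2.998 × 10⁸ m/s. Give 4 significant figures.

1.221 × 10⁵⁸ m⁻³

Number density is [L]⁻³ = [E]³/(ℏc)³.
1 GeV³ → 1/(ℏc)³ × (1 GeV in J)³ = 1.299 × 10⁴⁷ m⁻³.
Convert the energy scale: 94 TeV³ = 9.40 × 10¹⁰ GeV³.
Result: 9.40 × 10¹⁰ × 1.299 × 10⁴⁷ = 1.221 × 10⁵⁸ m⁻³.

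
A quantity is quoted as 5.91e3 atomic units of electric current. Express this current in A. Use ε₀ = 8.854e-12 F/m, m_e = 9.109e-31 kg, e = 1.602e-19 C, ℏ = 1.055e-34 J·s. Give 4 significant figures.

39.08 A

One atomic unit of electric current: I_au = e E_h/ℏ = m_e e⁵/((4πε₀)²ℏ³) = 6.612e-3 A.
5.91e3 × 6.612e-3 A = 39.08 A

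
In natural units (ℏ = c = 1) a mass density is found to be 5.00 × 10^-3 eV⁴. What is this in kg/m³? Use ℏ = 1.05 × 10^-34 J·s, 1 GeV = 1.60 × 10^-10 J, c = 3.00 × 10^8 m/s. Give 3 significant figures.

Mass density is [E]/(c²[L]³) = [E]⁴/(ℏ³c⁵).
1 GeV⁴ → 1/(ℏ³c⁵) × (1 GeV in J)⁴ = 2.33 × 10^20 kg/m³.
Convert the energy scale: 5.00 × 10^-3 eV⁴ = 5.00 × 10^-39 GeV⁴.
Result: 5.00 × 10^-39 × 2.33 × 10^20 = 1.16 × 10^-18 kg/m³.

1.16 × 10^-18 kg/m³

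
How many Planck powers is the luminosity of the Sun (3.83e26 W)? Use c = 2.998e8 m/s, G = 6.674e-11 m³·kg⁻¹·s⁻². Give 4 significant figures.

1.055e-26

Planck power: P_P = c⁵/G = 3.629e52 W.
3.83e26 / 3.629e52 = 1.055e-26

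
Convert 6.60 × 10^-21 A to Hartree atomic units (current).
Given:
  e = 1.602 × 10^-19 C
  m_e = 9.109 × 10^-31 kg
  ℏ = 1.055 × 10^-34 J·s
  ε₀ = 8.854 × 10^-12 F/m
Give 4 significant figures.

atomic unit of electric current: I_au = e E_h/ℏ = m_e e⁵/((4πε₀)²ℏ³) = 6.612 × 10^-3 A.
6.60 × 10^-21 / 6.612 × 10^-3 = 9.982 × 10^-19

9.982 × 10^-19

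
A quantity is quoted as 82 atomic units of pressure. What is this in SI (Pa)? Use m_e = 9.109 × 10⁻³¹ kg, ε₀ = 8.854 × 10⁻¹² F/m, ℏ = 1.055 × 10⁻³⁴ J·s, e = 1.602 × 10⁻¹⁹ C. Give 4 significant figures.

2.402 × 10¹⁵ Pa

One atomic unit of pressure: P_au = E_h/a₀³ = m_e⁴e¹⁰/((4πε₀)⁵ℏ⁸) = 2.929 × 10¹³ Pa.
82 × 2.929 × 10¹³ Pa = 2.402 × 10¹⁵ Pa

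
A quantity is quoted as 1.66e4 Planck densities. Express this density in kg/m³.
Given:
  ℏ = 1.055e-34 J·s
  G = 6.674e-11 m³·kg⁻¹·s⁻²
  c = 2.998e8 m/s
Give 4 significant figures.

8.555e100 kg/m³

One Planck density: ρ_P = c⁵/(ℏG²) = 5.154e96 kg/m³.
1.66e4 × 5.154e96 kg/m³ = 8.555e100 kg/m³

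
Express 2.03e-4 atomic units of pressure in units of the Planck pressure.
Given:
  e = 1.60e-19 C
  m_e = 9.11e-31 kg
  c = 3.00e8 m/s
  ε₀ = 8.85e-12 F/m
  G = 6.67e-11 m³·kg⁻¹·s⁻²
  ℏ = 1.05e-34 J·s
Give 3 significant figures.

1.31e-104

atomic unit of pressure: P_au = E_h/a₀³ = m_e⁴e¹⁰/((4πε₀)⁵ℏ⁸) = 3.01e13 Pa
Planck pressure: p_P = c⁷/(ℏG²) = 4.68e113 Pa
2.03e-4 × 3.01e13 / 4.68e113 = 1.31e-104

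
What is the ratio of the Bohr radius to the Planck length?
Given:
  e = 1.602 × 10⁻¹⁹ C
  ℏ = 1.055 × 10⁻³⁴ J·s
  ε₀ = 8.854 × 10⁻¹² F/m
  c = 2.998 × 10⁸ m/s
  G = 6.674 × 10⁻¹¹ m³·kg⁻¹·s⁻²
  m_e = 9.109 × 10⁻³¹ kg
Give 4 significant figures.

3.277 × 10²⁴

Bohr radius: a₀ = 4πε₀ℏ²/(m_e e²) = 5.297 × 10⁻¹¹ m
Planck length: ℓ_P = √(ℏG/c³) = 1.616 × 10⁻³⁵ m
ratio = 5.297 × 10⁻¹¹ / 1.616 × 10⁻³⁵ = 3.277 × 10²⁴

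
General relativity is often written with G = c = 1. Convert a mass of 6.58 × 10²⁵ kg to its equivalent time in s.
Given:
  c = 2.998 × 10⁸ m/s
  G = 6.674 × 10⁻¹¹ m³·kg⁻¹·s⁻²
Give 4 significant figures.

1.630 × 10⁻¹⁰ s

Mass → time via G/c³.
6.58 × 10²⁵ kg × (G/c³) = 1.630 × 10⁻¹⁰ s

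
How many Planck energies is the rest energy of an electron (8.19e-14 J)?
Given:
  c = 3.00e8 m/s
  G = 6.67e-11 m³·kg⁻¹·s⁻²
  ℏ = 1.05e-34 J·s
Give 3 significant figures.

4.19e-23

Planck energy: E_P = √(ℏc⁵/G) = 1.96e9 J.
8.19e-14 / 1.96e9 = 4.19e-23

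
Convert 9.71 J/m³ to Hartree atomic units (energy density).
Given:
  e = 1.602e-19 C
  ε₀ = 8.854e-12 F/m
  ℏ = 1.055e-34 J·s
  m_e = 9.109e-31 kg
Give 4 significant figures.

atomic unit of energy density: u_au = E_h/a₀³ = m_e⁴e¹⁰/((4πε₀)⁵ℏ⁸) = 2.929e13 J/m³.
9.71 / 2.929e13 = 3.315e-13

3.315e-13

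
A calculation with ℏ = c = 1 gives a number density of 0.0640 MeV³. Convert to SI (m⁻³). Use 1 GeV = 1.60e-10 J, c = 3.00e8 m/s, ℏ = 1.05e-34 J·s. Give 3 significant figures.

8.39e36 m⁻³

Number density is [L]⁻³ = [E]³/(ℏc)³.
1 GeV³ → 1/(ℏc)³ × (1 GeV in J)³ = 1.31e47 m⁻³.
Convert the energy scale: 0.0640 MeV³ = 6.40e-11 GeV³.
Result: 6.40e-11 × 1.31e47 = 8.39e36 m⁻³.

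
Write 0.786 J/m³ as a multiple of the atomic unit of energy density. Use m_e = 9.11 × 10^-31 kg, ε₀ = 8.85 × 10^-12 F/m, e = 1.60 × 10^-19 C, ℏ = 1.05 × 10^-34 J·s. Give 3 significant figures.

atomic unit of energy density: u_au = E_h/a₀³ = m_e⁴e¹⁰/((4πε₀)⁵ℏ⁸) = 3.01 × 10^13 J/m³.
0.786 / 3.01 × 10^13 = 2.61 × 10^-14

2.61 × 10^-14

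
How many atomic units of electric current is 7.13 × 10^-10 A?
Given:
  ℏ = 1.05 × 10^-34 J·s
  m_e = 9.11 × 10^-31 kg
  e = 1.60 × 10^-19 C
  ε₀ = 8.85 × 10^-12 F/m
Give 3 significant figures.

1.07 × 10^-7

atomic unit of electric current: I_au = e E_h/ℏ = m_e e⁵/((4πε₀)²ℏ³) = 6.67 × 10^-3 A.
7.13 × 10^-10 / 6.67 × 10^-3 = 1.07 × 10^-7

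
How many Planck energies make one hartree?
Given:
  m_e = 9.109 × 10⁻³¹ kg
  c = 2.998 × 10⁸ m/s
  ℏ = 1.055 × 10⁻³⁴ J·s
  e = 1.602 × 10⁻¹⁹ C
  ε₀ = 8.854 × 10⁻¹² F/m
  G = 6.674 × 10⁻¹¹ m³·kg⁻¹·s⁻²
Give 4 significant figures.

2.225 × 10⁻²⁷

hartree: E_h = m_e e⁴/(4πε₀ℏ)² = 4.354 × 10⁻¹⁸ J
Planck energy: E_P = √(ℏc⁵/G) = 1.957 × 10⁹ J
ratio = 4.354 × 10⁻¹⁸ / 1.957 × 10⁹ = 2.225 × 10⁻²⁷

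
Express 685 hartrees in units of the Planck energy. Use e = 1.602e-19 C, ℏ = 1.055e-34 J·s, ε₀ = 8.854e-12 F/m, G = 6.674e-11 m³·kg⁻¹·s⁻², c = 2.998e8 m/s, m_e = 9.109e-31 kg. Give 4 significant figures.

1.524e-24

hartree: E_h = m_e e⁴/(4πε₀ℏ)² = 4.354e-18 J
Planck energy: E_P = √(ℏc⁵/G) = 1.957e9 J
685 × 4.354e-18 / 1.957e9 = 1.524e-24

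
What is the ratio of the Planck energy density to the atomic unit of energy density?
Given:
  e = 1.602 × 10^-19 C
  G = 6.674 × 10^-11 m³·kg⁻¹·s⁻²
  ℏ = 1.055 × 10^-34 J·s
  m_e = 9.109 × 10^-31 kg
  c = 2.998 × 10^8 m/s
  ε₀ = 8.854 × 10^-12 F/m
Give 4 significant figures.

Planck energy density: u_P = c⁷/(ℏG²) = 4.632 × 10^113 J/m³
atomic unit of energy density: u_au = E_h/a₀³ = m_e⁴e¹⁰/((4πε₀)⁵ℏ⁸) = 2.929 × 10^13 J/m³
ratio = 4.632 × 10^113 / 2.929 × 10^13 = 1.581 × 10^100

1.581 × 10^100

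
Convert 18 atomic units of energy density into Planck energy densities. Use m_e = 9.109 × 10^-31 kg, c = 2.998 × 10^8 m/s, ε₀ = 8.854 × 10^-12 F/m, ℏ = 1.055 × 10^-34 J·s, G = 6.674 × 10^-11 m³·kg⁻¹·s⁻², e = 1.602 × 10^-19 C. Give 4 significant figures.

1.138 × 10^-99

atomic unit of energy density: u_au = E_h/a₀³ = m_e⁴e¹⁰/((4πε₀)⁵ℏ⁸) = 2.929 × 10^13 J/m³
Planck energy density: u_P = c⁷/(ℏG²) = 4.632 × 10^113 J/m³
18 × 2.929 × 10^13 / 4.632 × 10^113 = 1.138 × 10^-99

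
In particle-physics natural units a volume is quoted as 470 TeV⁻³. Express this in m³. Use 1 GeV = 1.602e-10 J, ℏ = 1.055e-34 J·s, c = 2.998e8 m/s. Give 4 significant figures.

Volume is [L]³ = [E]⁻³·(ℏc)³.
1 GeV⁻³ → (ℏc)³ × (1 GeV in J)⁻³ = 7.696e-48 m³.
Convert the energy scale: 470 TeV⁻³ = 4.70e-7 GeV⁻³.
Result: 4.70e-7 × 7.696e-48 = 3.617e-54 m³.

3.617e-54 m³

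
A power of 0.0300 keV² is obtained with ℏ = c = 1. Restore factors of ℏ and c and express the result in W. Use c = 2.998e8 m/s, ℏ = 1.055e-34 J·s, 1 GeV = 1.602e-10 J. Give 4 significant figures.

Power is [E]/[T] = [E]²/ℏ.
1 GeV² → 1/ℏ × (1 GeV in J)² = 2.433e14 W.
Convert the energy scale: 0.0300 keV² = 3.00e-14 GeV².
Result: 3.00e-14 × 2.433e14 = 7.298 W.

7.298 W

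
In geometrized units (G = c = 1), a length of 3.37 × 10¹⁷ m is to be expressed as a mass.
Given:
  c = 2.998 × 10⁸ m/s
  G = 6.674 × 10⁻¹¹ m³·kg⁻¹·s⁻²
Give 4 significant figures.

Length → mass via c²/G.
3.37 × 10¹⁷ m × (c²/G) = 4.538 × 10⁴⁴ kg

4.538 × 10⁴⁴ kg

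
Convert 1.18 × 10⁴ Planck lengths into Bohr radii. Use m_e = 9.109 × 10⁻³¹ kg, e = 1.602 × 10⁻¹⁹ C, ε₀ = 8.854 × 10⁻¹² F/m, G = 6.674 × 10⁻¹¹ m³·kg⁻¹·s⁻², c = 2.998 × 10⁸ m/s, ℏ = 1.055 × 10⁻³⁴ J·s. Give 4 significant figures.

3.601 × 10⁻²¹

Planck length: ℓ_P = √(ℏG/c³) = 1.616 × 10⁻³⁵ m
Bohr radius: a₀ = 4πε₀ℏ²/(m_e e²) = 5.297 × 10⁻¹¹ m
1.18 × 10⁴ × 1.616 × 10⁻³⁵ / 5.297 × 10⁻¹¹ = 3.601 × 10⁻²¹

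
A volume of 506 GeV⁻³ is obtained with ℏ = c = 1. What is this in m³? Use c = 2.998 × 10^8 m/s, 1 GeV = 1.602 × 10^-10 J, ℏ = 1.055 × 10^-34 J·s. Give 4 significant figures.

3.894 × 10^-45 m³

Volume is [L]³ = [E]⁻³·(ℏc)³.
1 GeV⁻³ → (ℏc)³ × (1 GeV in J)⁻³ = 7.696 × 10^-48 m³.
Result: 506 × 7.696 × 10^-48 = 3.894 × 10^-45 m³.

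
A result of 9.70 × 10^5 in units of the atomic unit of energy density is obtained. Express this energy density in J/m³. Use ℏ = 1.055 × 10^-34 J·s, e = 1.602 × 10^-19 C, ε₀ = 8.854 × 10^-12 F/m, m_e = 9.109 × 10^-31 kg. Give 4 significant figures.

One atomic unit of energy density: u_au = E_h/a₀³ = m_e⁴e¹⁰/((4πε₀)⁵ℏ⁸) = 2.929 × 10^13 J/m³.
9.70 × 10^5 × 2.929 × 10^13 J/m³ = 2.841 × 10^19 J/m³

2.841 × 10^19 J/m³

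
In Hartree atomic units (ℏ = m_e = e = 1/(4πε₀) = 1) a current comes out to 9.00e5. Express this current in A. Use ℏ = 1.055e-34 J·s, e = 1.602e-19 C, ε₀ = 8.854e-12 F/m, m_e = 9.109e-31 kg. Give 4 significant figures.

One atomic unit of electric current: I_au = e E_h/ℏ = m_e e⁵/((4πε₀)²ℏ³) = 6.612e-3 A.
9.00e5 × 6.612e-3 A = 5.951e3 A

5.951e3 A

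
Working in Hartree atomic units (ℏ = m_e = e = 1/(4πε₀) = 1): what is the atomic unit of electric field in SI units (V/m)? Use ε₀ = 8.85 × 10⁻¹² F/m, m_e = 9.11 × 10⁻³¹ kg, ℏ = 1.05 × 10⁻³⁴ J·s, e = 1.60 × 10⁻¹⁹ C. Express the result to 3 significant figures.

From ℏ = m_e = e = 1/(4πε₀) = 1 the electric field scale is E_au = E_h/(e a₀) = m_e²e⁵/((4πε₀)³ℏ⁴).
E_h = 4.38 × 10⁻¹⁸ J
a₀ = 5.26 × 10⁻¹¹ m
E_h/(e·a₀) = 5.20 × 10¹¹ V/m

5.20 × 10¹¹ V/m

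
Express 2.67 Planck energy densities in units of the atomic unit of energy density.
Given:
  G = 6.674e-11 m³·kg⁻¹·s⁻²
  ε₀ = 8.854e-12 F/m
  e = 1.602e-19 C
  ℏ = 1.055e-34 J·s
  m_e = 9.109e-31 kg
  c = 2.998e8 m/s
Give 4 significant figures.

4.222e100

Planck energy density: u_P = c⁷/(ℏG²) = 4.632e113 J/m³
atomic unit of energy density: u_au = E_h/a₀³ = m_e⁴e¹⁰/((4πε₀)⁵ℏ⁸) = 2.929e13 J/m³
2.67 × 4.632e113 / 2.929e13 = 4.222e100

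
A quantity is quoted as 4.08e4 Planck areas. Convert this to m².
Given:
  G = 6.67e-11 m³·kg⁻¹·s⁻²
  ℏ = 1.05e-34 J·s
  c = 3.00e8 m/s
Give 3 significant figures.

1.06e-65 m²

One Planck area: A_P = ℏG/c³ = 2.59e-70 m².
4.08e4 × 2.59e-70 m² = 1.06e-65 m²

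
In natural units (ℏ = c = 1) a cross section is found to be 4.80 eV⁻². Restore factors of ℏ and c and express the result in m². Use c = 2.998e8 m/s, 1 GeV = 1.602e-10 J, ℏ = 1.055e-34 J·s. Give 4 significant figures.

Area is [L]² = [E]⁻²·(ℏc)²; restore (ℏc)².
1 GeV⁻² → (ℏc)² × (1 GeV in J)⁻² = 3.898e-32 m².
Convert the energy scale: 4.80 eV⁻² = 4.80e18 GeV⁻².
Result: 4.80e18 × 3.898e-32 = 1.871e-13 m².

1.871e-13 m²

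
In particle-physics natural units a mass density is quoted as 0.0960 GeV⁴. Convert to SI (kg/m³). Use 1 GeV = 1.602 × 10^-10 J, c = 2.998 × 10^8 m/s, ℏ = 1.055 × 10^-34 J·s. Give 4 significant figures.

Mass density is [E]/(c²[L]³) = [E]⁴/(ℏ³c⁵).
1 GeV⁴ → 1/(ℏ³c⁵) × (1 GeV in J)⁴ = 2.316 × 10^20 kg/m³.
Result: 0.0960 × 2.316 × 10^20 = 2.223 × 10^19 kg/m³.

2.223 × 10^19 kg/m³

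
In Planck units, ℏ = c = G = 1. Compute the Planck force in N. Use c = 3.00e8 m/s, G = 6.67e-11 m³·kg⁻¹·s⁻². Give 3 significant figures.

1.21e44 N

From ℏ = c = G = 1 the force scale is F_P = c⁴/G.
  = 8.10e33 / 6.67e-11
  = 1.21e44 N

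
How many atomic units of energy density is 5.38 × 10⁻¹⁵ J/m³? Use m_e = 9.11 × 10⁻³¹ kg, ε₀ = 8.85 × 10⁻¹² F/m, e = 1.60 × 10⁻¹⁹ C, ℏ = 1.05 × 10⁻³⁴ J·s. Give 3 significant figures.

atomic unit of energy density: u_au = E_h/a₀³ = m_e⁴e¹⁰/((4πε₀)⁵ℏ⁸) = 3.01 × 10¹³ J/m³.
5.38 × 10⁻¹⁵ / 3.01 × 10¹³ = 1.79 × 10⁻²⁸

1.79 × 10⁻²⁸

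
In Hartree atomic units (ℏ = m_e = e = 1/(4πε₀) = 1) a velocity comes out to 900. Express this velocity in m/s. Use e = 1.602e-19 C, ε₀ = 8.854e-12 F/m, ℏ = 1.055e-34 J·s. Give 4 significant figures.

One atomic unit of velocity: v_au = e²/(4πε₀ℏ) = 2.186e6 m/s.
900 × 2.186e6 m/s = 1.968e9 m/s

1.968e9 m/s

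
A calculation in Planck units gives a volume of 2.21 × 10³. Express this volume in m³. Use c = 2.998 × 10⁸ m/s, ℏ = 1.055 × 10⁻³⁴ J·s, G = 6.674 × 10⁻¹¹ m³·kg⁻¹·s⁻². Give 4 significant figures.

9.335 × 10⁻¹⁰² m³

One Planck volume: V_P = (ℏG/c³)^(3/2) = 4.224 × 10⁻¹⁰⁵ m³.
2.21 × 10³ × 4.224 × 10⁻¹⁰⁵ m³ = 9.335 × 10⁻¹⁰² m³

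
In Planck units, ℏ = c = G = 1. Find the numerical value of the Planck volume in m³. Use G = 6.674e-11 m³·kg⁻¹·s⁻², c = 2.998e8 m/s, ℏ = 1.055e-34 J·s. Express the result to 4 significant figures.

Dimensional analysis gives V_P = (ℏG/c³)^(3/2).
  = √(1.784e-209)
  = 4.224e-105 m³

4.224e-105 m³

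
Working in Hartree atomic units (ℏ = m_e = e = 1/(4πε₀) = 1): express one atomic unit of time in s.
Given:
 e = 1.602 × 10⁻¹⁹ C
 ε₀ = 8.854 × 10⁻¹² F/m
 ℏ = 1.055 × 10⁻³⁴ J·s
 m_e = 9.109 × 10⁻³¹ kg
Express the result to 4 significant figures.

From ℏ = m_e = e = 1/(4πε₀) = 1 the time scale is τ_au = (4πε₀)²ℏ³/(m_e e⁴).
E_h = 4.354 × 10⁻¹⁸ J
ℏ/E_h = 2.423 × 10⁻¹⁷ s

2.423 × 10⁻¹⁷ s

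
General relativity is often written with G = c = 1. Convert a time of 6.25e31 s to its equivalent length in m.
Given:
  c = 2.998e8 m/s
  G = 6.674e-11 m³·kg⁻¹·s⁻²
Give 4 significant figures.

1.874e40 m

Time → length via c.
6.25e31 s × (c) = 1.874e40 m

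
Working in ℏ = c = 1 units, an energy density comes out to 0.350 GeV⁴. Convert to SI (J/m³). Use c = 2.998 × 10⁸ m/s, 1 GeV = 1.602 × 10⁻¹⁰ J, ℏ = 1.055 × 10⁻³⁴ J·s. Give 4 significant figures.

[E]/[L]³ = [E]⁴/(ℏc)³; restore (ℏc)⁻³.
1 GeV⁴ → 1/(ℏc)³ × (1 GeV in J)⁴ = 2.082 × 10³⁷ J/m³.
Result: 0.350 × 2.082 × 10³⁷ = 7.286 × 10³⁶ J/m³.

7.286 × 10³⁶ J/m³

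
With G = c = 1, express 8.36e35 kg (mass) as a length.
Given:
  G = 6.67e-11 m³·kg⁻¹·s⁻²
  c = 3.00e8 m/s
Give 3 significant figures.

6.20e8 m

In G = c = 1 units mass has dimensions of length; the conversion factor is G/c².
8.36e35 kg × (G/c²) = 6.20e8 m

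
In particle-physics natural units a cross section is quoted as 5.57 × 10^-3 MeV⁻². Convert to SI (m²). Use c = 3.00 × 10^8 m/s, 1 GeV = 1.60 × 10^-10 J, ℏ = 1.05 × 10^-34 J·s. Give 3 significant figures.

Area is [L]² = [E]⁻²·(ℏc)²; restore (ℏc)².
1 GeV⁻² → (ℏc)² × (1 GeV in J)⁻² = 3.88 × 10^-32 m².
Convert the energy scale: 5.57 × 10^-3 MeV⁻² = 5.57 × 10^3 GeV⁻².
Result: 5.57 × 10^3 × 3.88 × 10^-32 = 2.16 × 10^-28 m².

2.16 × 10^-28 m²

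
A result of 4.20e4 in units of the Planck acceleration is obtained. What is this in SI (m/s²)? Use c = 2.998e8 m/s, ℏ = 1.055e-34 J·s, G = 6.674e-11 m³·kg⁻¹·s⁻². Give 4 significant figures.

2.335e56 m/s²

One Planck acceleration: a_P = √(c⁷/(ℏG)) = 5.560e51 m/s².
4.20e4 × 5.560e51 m/s² = 2.335e56 m/s²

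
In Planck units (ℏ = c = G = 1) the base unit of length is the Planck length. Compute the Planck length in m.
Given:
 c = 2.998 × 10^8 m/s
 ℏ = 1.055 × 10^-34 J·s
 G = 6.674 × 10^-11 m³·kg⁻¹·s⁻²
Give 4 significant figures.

ℓ_P = √(ℏG/c³)
  = √(2.613 × 10^-70)
  = 1.616 × 10^-35 m

1.616 × 10^-35 m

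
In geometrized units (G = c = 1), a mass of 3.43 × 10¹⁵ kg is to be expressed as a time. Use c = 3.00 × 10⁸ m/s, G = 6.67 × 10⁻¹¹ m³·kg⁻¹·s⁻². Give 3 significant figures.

8.47 × 10⁻²¹ s

Mass → time via G/c³.
3.43 × 10¹⁵ kg × (G/c³) = 8.47 × 10⁻²¹ s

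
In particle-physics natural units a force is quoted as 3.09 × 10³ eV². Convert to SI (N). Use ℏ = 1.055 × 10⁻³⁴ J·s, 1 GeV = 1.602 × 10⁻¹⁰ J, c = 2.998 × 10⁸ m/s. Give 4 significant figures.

Force is [E]/[L] = [E]²/(ℏc); restore (ℏc)⁻¹.
1 GeV² → 1/(ℏc) × (1 GeV in J)² = 8.114 × 10⁵ N.
Convert the energy scale: 3.09 × 10³ eV² = 3.09 × 10⁻¹⁵ GeV².
Result: 3.09 × 10⁻¹⁵ × 8.114 × 10⁵ = 2.507 × 10⁻⁹ N.

2.507 × 10⁻⁹ N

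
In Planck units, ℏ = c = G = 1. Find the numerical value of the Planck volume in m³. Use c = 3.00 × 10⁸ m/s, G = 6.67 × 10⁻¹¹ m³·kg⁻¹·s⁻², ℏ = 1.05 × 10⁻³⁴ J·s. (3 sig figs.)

From ℏ = c = G = 1 the volume scale is V_P = (ℏG/c³)^(3/2).
  = √(1.75 × 10⁻²⁰⁹)
  = 4.18 × 10⁻¹⁰⁵ m³

4.18 × 10⁻¹⁰⁵ m³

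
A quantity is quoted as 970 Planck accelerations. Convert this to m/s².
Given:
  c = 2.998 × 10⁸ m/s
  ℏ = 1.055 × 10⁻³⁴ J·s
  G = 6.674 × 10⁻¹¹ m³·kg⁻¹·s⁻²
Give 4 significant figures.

5.393 × 10⁵⁴ m/s²

One Planck acceleration: a_P = √(c⁷/(ℏG)) = 5.560 × 10⁵¹ m/s².
970 × 5.560 × 10⁵¹ m/s² = 5.393 × 10⁵⁴ m/s²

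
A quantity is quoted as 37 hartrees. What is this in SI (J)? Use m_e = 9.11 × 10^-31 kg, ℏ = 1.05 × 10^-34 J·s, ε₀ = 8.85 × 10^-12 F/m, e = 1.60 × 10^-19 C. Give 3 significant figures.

1.62 × 10^-16 J

One hartree: E_h = m_e e⁴/(4πε₀ℏ)² = 4.38 × 10^-18 J.
37 × 4.38 × 10^-18 J = 1.62 × 10^-16 J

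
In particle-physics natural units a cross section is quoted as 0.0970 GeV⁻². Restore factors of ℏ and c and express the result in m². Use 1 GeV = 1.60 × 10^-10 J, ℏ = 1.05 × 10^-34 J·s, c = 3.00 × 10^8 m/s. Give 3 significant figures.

Area is [L]² = [E]⁻²·(ℏc)²; restore (ℏc)².
1 GeV⁻² → (ℏc)² × (1 GeV in J)⁻² = 3.88 × 10^-32 m².
Result: 0.0970 × 3.88 × 10^-32 = 3.76 × 10^-33 m².

3.76 × 10^-33 m²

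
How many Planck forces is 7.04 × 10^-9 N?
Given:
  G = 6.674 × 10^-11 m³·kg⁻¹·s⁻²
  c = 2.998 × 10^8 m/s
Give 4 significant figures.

5.816 × 10^-53

Planck force: F_P = c⁴/G = 1.210 × 10^44 N.
7.04 × 10^-9 / 1.210 × 10^44 = 5.816 × 10^-53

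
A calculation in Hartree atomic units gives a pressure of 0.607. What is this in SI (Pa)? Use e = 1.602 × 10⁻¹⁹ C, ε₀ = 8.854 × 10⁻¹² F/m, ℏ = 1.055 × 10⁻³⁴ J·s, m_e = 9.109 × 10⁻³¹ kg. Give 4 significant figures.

One atomic unit of pressure: P_au = E_h/a₀³ = m_e⁴e¹⁰/((4πε₀)⁵ℏ⁸) = 2.929 × 10¹³ Pa.
0.607 × 2.929 × 10¹³ Pa = 1.778 × 10¹³ Pa

1.778 × 10¹³ Pa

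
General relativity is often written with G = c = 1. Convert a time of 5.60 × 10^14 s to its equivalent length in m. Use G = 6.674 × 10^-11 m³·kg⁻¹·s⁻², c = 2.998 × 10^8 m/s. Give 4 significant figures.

Time → length via c.
5.60 × 10^14 s × (c) = 1.679 × 10^23 m

1.679 × 10^23 m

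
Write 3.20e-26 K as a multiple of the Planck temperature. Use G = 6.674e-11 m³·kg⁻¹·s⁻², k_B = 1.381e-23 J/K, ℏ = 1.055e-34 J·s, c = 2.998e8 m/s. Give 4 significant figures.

2.259e-58

Planck temperature: T_P = √(ℏc⁵/G) / k_B = 1.417e32 K.
3.20e-26 / 1.417e32 = 2.259e-58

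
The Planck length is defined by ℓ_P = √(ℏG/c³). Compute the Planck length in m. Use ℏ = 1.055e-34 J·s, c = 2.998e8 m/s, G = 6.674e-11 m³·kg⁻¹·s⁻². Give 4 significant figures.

ℓ_P = √(ℏG/c³)
  = √(2.613e-70)
  = 1.616e-35 m

1.616e-35 m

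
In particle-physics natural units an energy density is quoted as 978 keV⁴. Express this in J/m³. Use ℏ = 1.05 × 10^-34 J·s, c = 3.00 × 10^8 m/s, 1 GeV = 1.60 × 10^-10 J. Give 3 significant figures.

2.05 × 10^16 J/m³

[E]/[L]³ = [E]⁴/(ℏc)³; restore (ℏc)⁻³.
1 GeV⁴ → 1/(ℏc)³ × (1 GeV in J)⁴ = 2.10 × 10^37 J/m³.
Convert the energy scale: 978 keV⁴ = 9.78 × 10^-22 GeV⁴.
Result: 9.78 × 10^-22 × 2.10 × 10^37 = 2.05 × 10^16 J/m³.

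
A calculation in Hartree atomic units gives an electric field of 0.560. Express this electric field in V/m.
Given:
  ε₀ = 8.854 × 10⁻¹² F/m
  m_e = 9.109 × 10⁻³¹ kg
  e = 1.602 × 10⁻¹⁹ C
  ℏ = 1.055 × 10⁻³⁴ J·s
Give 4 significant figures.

One atomic unit of electric field: E_au = E_h/(e a₀) = m_e²e⁵/((4πε₀)³ℏ⁴) = 5.131 × 10¹¹ V/m.
0.560 × 5.131 × 10¹¹ V/m = 2.873 × 10¹¹ V/m

2.873 × 10¹¹ V/m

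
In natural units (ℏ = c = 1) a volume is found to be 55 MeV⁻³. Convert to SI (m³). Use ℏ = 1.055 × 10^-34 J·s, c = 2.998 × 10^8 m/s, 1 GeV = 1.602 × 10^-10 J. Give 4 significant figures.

4.233 × 10^-37 m³

Volume is [L]³ = [E]⁻³·(ℏc)³.
1 GeV⁻³ → (ℏc)³ × (1 GeV in J)⁻³ = 7.696 × 10^-48 m³.
Convert the energy scale: 55 MeV⁻³ = 5.50 × 10^10 GeV⁻³.
Result: 5.50 × 10^10 × 7.696 × 10^-48 = 4.233 × 10^-37 m³.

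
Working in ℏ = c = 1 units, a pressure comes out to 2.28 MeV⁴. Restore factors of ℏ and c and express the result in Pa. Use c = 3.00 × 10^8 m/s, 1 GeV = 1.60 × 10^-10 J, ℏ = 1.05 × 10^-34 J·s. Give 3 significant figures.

4.78 × 10^25 Pa

Pressure is [E]/[L]³ = [E]⁴/(ℏc)³.
1 GeV⁴ → 1/(ℏc)³ × (1 GeV in J)⁴ = 2.10 × 10^37 Pa.
Convert the energy scale: 2.28 MeV⁴ = 2.28 × 10^-12 GeV⁴.
Result: 2.28 × 10^-12 × 2.10 × 10^37 = 4.78 × 10^25 Pa.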